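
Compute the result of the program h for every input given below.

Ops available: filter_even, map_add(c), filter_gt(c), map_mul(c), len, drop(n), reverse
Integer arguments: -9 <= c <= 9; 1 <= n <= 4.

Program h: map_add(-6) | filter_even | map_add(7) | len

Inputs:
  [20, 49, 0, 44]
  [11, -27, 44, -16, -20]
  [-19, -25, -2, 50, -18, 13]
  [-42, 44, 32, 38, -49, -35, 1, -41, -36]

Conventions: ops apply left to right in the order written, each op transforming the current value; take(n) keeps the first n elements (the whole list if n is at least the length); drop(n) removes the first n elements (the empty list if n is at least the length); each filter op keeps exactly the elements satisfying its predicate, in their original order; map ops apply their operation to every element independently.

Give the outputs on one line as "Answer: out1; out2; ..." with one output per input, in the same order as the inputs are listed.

Execution, op by op:
  [20, 49, 0, 44] -> [14, 43, -6, 38] -> [14, -6, 38] -> [21, 1, 45] -> 3
  [11, -27, 44, -16, -20] -> [5, -33, 38, -22, -26] -> [38, -22, -26] -> [45, -15, -19] -> 3
  [-19, -25, -2, 50, -18, 13] -> [-25, -31, -8, 44, -24, 7] -> [-8, 44, -24] -> [-1, 51, -17] -> 3
  [-42, 44, 32, 38, -49, -35, 1, -41, -36] -> [-48, 38, 26, 32, -55, -41, -5, -47, -42] -> [-48, 38, 26, 32, -42] -> [-41, 45, 33, 39, -35] -> 5

3; 3; 3; 5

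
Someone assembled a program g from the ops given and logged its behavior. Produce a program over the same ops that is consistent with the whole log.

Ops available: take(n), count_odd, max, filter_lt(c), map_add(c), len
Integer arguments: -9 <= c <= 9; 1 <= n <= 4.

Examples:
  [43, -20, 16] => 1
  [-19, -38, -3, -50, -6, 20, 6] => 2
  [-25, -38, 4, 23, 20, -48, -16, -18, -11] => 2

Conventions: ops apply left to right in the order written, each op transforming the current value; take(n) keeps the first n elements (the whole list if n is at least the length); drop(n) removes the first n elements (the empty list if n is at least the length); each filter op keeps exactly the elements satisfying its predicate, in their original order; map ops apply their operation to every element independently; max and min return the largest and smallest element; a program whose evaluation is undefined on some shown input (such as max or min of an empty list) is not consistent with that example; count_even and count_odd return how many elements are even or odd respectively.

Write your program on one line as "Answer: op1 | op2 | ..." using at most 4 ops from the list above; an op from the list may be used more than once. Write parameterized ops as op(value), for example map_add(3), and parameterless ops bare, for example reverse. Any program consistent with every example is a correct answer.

take(2) | filter_lt(8) | len

Check, running the answer program on each example:
  [43, -20, 16] -> [43, -20] -> [-20] -> 1
  [-19, -38, -3, -50, -6, 20, 6] -> [-19, -38] -> [-19, -38] -> 2
  [-25, -38, 4, 23, 20, -48, -16, -18, -11] -> [-25, -38] -> [-25, -38] -> 2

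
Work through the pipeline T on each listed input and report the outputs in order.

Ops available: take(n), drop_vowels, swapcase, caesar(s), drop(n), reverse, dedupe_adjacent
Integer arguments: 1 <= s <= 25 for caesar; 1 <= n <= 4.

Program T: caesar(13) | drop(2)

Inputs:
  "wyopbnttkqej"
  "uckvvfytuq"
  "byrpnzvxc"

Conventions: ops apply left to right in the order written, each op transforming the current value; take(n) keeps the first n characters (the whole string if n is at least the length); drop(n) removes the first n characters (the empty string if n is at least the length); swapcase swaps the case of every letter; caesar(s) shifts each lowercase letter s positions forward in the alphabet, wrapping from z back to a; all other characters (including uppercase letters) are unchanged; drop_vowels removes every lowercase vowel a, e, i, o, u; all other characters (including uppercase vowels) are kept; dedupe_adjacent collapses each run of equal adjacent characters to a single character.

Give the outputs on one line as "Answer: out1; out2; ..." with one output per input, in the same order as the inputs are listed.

Execution, op by op:
  "wyopbnttkqej" -> "jlbcoaggxdrw" -> "bcoaggxdrw"
  "uckvvfytuq" -> "hpxiislghd" -> "xiislghd"
  "byrpnzvxc" -> "olecamikp" -> "ecamikp"

"bcoaggxdrw"; "xiislghd"; "ecamikp"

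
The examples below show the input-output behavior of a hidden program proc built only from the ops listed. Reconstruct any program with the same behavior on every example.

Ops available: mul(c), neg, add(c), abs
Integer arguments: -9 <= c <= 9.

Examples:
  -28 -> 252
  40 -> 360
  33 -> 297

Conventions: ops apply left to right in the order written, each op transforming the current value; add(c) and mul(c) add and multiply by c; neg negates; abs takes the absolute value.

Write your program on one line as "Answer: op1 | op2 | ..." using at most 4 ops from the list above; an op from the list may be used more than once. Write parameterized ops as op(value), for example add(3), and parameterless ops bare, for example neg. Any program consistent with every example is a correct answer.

neg | mul(-9) | abs

Check, running the answer program on each example:
  -28 -> 28 -> -252 -> 252
  40 -> -40 -> 360 -> 360
  33 -> -33 -> 297 -> 297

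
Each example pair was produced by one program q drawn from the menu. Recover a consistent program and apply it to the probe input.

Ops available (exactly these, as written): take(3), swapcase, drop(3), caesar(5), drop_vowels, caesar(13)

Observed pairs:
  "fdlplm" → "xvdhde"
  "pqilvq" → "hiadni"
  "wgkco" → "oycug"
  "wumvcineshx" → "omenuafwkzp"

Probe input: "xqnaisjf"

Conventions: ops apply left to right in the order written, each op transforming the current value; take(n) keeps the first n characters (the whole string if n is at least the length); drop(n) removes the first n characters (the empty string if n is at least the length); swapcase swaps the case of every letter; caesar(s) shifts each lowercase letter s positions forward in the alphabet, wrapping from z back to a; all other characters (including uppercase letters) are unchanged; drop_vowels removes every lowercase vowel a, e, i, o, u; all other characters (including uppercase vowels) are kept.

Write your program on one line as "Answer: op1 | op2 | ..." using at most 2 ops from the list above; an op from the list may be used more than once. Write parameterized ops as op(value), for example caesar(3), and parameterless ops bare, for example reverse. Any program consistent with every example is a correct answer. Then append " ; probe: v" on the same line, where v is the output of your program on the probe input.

caesar(5) | caesar(13) ; probe: "pifsakbx"

Check, running the answer program on each example:
  "fdlplm" -> "kiquqr" -> "xvdhde"
  "pqilvq" -> "uvnqav" -> "hiadni"
  "wgkco" -> "blpht" -> "oycug"
  "wumvcineshx" -> "bzrahnsjxmc" -> "omenuafwkzp"
  probe: "xqnaisjf" -> "cvsfnxok" -> "pifsakbx"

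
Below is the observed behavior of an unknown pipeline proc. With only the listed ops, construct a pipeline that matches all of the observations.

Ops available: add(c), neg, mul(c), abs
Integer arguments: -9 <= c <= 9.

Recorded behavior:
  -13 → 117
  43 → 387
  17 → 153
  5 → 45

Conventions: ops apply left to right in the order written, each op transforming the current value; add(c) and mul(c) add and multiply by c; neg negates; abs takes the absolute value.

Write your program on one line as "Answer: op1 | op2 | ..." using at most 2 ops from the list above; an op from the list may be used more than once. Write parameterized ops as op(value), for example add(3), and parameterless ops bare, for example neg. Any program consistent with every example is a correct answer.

mul(-9) | abs

Check, running the answer program on each example:
  -13 -> 117 -> 117
  43 -> -387 -> 387
  17 -> -153 -> 153
  5 -> -45 -> 45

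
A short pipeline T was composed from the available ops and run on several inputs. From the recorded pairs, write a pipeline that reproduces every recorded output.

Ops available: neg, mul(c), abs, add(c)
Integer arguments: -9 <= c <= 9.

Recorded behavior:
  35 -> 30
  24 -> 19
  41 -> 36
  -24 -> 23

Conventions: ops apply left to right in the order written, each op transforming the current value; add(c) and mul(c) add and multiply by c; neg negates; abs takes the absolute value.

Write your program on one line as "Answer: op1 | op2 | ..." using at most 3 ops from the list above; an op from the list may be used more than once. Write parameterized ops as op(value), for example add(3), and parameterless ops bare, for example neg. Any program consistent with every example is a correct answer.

add(-2) | abs | add(-3)

Check, running the answer program on each example:
  35 -> 33 -> 33 -> 30
  24 -> 22 -> 22 -> 19
  41 -> 39 -> 39 -> 36
  -24 -> -26 -> 26 -> 23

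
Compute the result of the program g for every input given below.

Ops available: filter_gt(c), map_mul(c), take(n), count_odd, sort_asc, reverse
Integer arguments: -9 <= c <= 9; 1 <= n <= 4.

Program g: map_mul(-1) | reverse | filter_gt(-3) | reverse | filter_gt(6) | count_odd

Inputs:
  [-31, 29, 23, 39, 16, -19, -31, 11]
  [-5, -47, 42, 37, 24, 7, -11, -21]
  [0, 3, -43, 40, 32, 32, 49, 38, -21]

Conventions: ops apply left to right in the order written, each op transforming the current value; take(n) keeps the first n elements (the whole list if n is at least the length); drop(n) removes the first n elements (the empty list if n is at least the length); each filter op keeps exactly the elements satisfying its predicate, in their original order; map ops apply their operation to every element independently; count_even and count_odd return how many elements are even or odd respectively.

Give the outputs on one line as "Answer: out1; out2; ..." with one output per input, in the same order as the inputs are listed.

Execution, op by op:
  [-31, 29, 23, 39, 16, -19, -31, 11] -> [31, -29, -23, -39, -16, 19, 31, -11] -> [-11, 31, 19, -16, -39, -23, -29, 31] -> [31, 19, 31] -> [31, 19, 31] -> [31, 19, 31] -> 3
  [-5, -47, 42, 37, 24, 7, -11, -21] -> [5, 47, -42, -37, -24, -7, 11, 21] -> [21, 11, -7, -24, -37, -42, 47, 5] -> [21, 11, 47, 5] -> [5, 47, 11, 21] -> [47, 11, 21] -> 3
  [0, 3, -43, 40, 32, 32, 49, 38, -21] -> [0, -3, 43, -40, -32, -32, -49, -38, 21] -> [21, -38, -49, -32, -32, -40, 43, -3, 0] -> [21, 43, 0] -> [0, 43, 21] -> [43, 21] -> 2

3; 3; 2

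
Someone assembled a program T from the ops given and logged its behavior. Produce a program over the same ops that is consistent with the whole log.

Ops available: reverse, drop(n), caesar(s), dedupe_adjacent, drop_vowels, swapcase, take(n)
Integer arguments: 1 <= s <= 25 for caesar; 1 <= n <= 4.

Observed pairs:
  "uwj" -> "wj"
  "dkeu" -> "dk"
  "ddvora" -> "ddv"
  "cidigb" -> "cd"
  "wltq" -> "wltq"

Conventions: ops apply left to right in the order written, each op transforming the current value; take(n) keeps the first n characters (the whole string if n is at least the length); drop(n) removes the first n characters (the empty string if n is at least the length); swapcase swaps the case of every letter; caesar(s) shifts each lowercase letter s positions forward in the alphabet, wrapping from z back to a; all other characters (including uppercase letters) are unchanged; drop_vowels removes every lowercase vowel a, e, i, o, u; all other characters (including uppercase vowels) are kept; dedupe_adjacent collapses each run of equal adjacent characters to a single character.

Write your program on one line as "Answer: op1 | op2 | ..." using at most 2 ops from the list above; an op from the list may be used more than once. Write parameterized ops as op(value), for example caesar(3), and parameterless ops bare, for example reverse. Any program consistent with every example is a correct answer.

take(4) | drop_vowels

Check, running the answer program on each example:
  "uwj" -> "uwj" -> "wj"
  "dkeu" -> "dkeu" -> "dk"
  "ddvora" -> "ddvo" -> "ddv"
  "cidigb" -> "cidi" -> "cd"
  "wltq" -> "wltq" -> "wltq"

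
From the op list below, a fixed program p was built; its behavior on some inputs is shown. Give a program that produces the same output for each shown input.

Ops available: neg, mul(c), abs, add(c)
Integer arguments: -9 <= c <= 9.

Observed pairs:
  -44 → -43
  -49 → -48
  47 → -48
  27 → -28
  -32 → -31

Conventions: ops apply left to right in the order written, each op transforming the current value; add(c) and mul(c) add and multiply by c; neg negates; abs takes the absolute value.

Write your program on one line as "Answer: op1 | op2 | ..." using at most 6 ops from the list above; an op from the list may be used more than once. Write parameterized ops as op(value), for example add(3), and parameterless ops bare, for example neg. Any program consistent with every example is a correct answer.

neg | add(-5) | add(4) | abs | neg

Check, running the answer program on each example:
  -44 -> 44 -> 39 -> 43 -> 43 -> -43
  -49 -> 49 -> 44 -> 48 -> 48 -> -48
  47 -> -47 -> -52 -> -48 -> 48 -> -48
  27 -> -27 -> -32 -> -28 -> 28 -> -28
  -32 -> 32 -> 27 -> 31 -> 31 -> -31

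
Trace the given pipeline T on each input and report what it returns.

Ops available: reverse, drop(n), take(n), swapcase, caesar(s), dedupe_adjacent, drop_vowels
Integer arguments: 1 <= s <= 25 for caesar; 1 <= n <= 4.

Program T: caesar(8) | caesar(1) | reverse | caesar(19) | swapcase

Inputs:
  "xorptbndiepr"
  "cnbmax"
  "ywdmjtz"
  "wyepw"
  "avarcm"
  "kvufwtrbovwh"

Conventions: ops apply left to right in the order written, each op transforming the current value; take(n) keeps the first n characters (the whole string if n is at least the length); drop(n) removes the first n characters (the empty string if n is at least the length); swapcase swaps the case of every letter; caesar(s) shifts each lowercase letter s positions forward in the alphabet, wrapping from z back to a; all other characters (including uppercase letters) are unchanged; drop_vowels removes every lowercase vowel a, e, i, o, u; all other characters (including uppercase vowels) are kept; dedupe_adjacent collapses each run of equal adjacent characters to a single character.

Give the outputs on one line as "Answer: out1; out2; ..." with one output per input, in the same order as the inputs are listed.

"TRGKFPDVRTQZ"; "ZCODPE"; "BVLOFYA"; "YRGAY"; "OETCXC"; "JYXQDTVYHWXM"

Execution, op by op:
  "xorptbndiepr" -> "fwzxbjvlqmxz" -> "gxayckwmrnya" -> "aynrmwkcyaxg" -> "trgkfpdvrtqz" -> "TRGKFPDVRTQZ"
  "cnbmax" -> "kvjuif" -> "lwkvjg" -> "gjvkwl" -> "zcodpe" -> "ZCODPE"
  "ywdmjtz" -> "gelurbh" -> "hfmvsci" -> "icsvmfh" -> "bvlofya" -> "BVLOFYA"
  "wyepw" -> "egmxe" -> "fhnyf" -> "fynhf" -> "yrgay" -> "YRGAY"
  "avarcm" -> "idizku" -> "jejalv" -> "vlajej" -> "oetcxc" -> "OETCXC"
  "kvufwtrbovwh" -> "sdcnebzjwdep" -> "tedofcakxefq" -> "qfexkacfodet" -> "jyxqdtvyhwxm" -> "JYXQDTVYHWXM"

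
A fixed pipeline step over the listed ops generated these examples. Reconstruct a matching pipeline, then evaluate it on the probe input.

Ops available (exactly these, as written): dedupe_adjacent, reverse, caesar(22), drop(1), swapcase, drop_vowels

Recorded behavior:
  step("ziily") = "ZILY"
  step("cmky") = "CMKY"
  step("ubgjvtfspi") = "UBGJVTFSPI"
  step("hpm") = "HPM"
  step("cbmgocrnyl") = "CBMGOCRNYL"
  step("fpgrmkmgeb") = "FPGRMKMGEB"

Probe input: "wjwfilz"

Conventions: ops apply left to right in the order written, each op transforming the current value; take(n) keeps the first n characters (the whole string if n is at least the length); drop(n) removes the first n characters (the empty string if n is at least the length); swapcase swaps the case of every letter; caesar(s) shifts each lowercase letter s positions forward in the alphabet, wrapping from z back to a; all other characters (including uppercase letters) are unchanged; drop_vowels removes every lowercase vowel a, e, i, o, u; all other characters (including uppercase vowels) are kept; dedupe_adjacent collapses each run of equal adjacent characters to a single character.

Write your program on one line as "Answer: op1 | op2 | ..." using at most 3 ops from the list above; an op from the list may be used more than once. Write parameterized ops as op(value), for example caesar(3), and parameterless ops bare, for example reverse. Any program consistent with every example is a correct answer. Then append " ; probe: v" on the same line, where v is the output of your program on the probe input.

dedupe_adjacent | swapcase ; probe: "WJWFILZ"

Check, running the answer program on each example:
  "ziily" -> "zily" -> "ZILY"
  "cmky" -> "cmky" -> "CMKY"
  "ubgjvtfspi" -> "ubgjvtfspi" -> "UBGJVTFSPI"
  "hpm" -> "hpm" -> "HPM"
  "cbmgocrnyl" -> "cbmgocrnyl" -> "CBMGOCRNYL"
  "fpgrmkmgeb" -> "fpgrmkmgeb" -> "FPGRMKMGEB"
  probe: "wjwfilz" -> "wjwfilz" -> "WJWFILZ"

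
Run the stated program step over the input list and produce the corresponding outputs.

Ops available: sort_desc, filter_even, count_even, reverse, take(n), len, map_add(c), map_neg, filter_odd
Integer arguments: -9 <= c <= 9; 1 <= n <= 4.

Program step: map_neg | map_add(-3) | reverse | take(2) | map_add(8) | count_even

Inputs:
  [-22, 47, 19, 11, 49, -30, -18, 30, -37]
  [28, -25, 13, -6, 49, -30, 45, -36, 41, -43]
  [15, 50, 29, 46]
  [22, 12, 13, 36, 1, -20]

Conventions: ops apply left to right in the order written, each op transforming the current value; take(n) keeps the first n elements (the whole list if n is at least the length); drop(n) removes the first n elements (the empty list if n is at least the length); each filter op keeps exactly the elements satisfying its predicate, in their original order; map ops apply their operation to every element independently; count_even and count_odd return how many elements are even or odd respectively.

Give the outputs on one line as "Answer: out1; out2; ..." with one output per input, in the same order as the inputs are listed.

1; 2; 1; 1

Execution, op by op:
  [-22, 47, 19, 11, 49, -30, -18, 30, -37] -> [22, -47, -19, -11, -49, 30, 18, -30, 37] -> [19, -50, -22, -14, -52, 27, 15, -33, 34] -> [34, -33, 15, 27, -52, -14, -22, -50, 19] -> [34, -33] -> [42, -25] -> 1
  [28, -25, 13, -6, 49, -30, 45, -36, 41, -43] -> [-28, 25, -13, 6, -49, 30, -45, 36, -41, 43] -> [-31, 22, -16, 3, -52, 27, -48, 33, -44, 40] -> [40, -44, 33, -48, 27, -52, 3, -16, 22, -31] -> [40, -44] -> [48, -36] -> 2
  [15, 50, 29, 46] -> [-15, -50, -29, -46] -> [-18, -53, -32, -49] -> [-49, -32, -53, -18] -> [-49, -32] -> [-41, -24] -> 1
  [22, 12, 13, 36, 1, -20] -> [-22, -12, -13, -36, -1, 20] -> [-25, -15, -16, -39, -4, 17] -> [17, -4, -39, -16, -15, -25] -> [17, -4] -> [25, 4] -> 1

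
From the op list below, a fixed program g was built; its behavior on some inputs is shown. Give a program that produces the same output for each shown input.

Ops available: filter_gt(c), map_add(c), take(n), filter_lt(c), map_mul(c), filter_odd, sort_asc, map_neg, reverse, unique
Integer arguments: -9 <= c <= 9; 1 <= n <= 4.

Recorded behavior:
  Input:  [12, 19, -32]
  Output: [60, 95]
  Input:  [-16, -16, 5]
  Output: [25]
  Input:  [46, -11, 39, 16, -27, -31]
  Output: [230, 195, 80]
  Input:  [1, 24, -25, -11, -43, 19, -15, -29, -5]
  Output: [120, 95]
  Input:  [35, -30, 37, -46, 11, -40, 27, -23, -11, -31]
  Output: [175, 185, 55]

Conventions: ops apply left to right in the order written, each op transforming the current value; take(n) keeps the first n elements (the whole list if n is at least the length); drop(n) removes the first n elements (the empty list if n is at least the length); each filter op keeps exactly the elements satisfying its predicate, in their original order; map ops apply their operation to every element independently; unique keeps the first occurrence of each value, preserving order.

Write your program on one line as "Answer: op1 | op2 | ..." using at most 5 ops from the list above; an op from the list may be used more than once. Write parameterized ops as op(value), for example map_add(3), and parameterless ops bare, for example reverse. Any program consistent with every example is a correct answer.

map_mul(-5) | filter_lt(-9) | take(3) | map_neg

Check, running the answer program on each example:
  [12, 19, -32] -> [-60, -95, 160] -> [-60, -95] -> [-60, -95] -> [60, 95]
  [-16, -16, 5] -> [80, 80, -25] -> [-25] -> [-25] -> [25]
  [46, -11, 39, 16, -27, -31] -> [-230, 55, -195, -80, 135, 155] -> [-230, -195, -80] -> [-230, -195, -80] -> [230, 195, 80]
  [1, 24, -25, -11, -43, 19, -15, -29, -5] -> [-5, -120, 125, 55, 215, -95, 75, 145, 25] -> [-120, -95] -> [-120, -95] -> [120, 95]
  [35, -30, 37, -46, 11, -40, 27, -23, -11, -31] -> [-175, 150, -185, 230, -55, 200, -135, 115, 55, 155] -> [-175, -185, -55, -135] -> [-175, -185, -55] -> [175, 185, 55]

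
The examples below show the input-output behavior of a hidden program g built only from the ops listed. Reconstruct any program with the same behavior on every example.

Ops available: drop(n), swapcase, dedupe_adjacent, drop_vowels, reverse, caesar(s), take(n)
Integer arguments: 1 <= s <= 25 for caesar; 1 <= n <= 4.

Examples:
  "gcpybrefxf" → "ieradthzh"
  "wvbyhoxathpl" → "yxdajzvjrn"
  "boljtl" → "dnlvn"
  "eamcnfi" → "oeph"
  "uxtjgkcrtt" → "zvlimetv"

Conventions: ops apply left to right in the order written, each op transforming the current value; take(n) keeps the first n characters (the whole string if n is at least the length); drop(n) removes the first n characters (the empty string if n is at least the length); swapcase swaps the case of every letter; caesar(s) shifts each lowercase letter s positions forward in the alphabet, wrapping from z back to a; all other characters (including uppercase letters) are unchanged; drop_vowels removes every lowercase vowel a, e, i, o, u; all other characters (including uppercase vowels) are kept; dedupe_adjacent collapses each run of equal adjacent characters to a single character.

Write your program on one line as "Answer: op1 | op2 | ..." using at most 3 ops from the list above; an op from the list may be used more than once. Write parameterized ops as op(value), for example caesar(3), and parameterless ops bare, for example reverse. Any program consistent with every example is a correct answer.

drop_vowels | caesar(2) | dedupe_adjacent

Check, running the answer program on each example:
  "gcpybrefxf" -> "gcpybrfxf" -> "ieradthzh" -> "ieradthzh"
  "wvbyhoxathpl" -> "wvbyhxthpl" -> "yxdajzvjrn" -> "yxdajzvjrn"
  "boljtl" -> "bljtl" -> "dnlvn" -> "dnlvn"
  "eamcnfi" -> "mcnf" -> "oeph" -> "oeph"
  "uxtjgkcrtt" -> "xtjgkcrtt" -> "zvlimetvv" -> "zvlimetv"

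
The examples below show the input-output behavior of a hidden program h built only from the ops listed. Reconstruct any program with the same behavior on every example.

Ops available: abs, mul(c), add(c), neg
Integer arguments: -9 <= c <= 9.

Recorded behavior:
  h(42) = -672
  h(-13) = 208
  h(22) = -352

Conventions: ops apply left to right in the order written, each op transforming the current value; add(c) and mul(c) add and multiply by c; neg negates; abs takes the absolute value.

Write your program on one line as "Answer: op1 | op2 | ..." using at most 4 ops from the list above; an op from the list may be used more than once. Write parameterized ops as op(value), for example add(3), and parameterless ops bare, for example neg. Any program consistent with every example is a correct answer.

neg | mul(4) | mul(4)

Check, running the answer program on each example:
  42 -> -42 -> -168 -> -672
  -13 -> 13 -> 52 -> 208
  22 -> -22 -> -88 -> -352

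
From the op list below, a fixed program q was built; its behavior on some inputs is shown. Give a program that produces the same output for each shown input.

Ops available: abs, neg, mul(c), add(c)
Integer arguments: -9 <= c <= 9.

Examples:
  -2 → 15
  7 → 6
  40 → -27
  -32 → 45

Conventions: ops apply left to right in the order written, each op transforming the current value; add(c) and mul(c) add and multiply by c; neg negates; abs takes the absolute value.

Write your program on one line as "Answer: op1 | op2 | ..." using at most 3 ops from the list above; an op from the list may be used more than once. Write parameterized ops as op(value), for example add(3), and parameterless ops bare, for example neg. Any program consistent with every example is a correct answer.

add(-9) | add(-4) | neg

Check, running the answer program on each example:
  -2 -> -11 -> -15 -> 15
  7 -> -2 -> -6 -> 6
  40 -> 31 -> 27 -> -27
  -32 -> -41 -> -45 -> 45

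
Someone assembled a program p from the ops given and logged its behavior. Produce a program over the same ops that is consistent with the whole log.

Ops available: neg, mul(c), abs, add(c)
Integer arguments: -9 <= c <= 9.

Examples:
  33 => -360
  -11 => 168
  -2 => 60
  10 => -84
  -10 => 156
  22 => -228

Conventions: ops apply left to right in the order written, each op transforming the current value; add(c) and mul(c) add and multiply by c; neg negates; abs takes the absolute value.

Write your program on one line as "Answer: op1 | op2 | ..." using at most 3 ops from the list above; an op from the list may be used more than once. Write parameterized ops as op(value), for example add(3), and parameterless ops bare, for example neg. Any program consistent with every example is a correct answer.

add(-3) | mul(3) | mul(-4)

Check, running the answer program on each example:
  33 -> 30 -> 90 -> -360
  -11 -> -14 -> -42 -> 168
  -2 -> -5 -> -15 -> 60
  10 -> 7 -> 21 -> -84
  -10 -> -13 -> -39 -> 156
  22 -> 19 -> 57 -> -228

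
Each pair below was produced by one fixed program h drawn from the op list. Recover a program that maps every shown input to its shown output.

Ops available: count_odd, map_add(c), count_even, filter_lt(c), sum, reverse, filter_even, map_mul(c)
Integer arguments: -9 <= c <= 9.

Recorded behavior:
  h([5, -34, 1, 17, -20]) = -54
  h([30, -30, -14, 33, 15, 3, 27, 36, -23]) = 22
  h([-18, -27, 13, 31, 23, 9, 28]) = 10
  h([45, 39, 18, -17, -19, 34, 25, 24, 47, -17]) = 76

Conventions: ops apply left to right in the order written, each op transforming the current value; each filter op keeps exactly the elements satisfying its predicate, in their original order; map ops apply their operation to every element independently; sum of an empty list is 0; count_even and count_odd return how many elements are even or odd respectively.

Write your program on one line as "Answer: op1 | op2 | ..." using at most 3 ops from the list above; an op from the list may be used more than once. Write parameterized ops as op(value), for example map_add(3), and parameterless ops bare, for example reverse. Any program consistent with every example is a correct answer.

filter_even | reverse | sum

Check, running the answer program on each example:
  [5, -34, 1, 17, -20] -> [-34, -20] -> [-20, -34] -> -54
  [30, -30, -14, 33, 15, 3, 27, 36, -23] -> [30, -30, -14, 36] -> [36, -14, -30, 30] -> 22
  [-18, -27, 13, 31, 23, 9, 28] -> [-18, 28] -> [28, -18] -> 10
  [45, 39, 18, -17, -19, 34, 25, 24, 47, -17] -> [18, 34, 24] -> [24, 34, 18] -> 76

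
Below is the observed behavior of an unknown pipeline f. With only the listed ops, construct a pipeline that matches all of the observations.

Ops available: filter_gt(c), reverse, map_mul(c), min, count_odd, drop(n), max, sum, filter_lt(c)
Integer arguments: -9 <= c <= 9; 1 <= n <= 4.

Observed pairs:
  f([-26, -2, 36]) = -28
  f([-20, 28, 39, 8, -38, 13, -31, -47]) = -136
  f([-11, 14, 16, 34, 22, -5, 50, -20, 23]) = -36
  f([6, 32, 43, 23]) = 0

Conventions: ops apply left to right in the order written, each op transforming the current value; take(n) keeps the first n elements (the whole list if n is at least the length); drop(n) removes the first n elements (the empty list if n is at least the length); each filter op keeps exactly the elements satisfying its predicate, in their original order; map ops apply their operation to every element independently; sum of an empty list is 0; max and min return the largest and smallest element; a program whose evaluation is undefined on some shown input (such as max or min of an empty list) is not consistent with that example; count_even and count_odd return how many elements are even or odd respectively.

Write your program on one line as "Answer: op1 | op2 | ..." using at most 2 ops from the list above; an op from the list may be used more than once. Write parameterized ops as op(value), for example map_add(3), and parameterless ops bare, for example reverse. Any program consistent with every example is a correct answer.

filter_lt(4) | sum

Check, running the answer program on each example:
  [-26, -2, 36] -> [-26, -2] -> -28
  [-20, 28, 39, 8, -38, 13, -31, -47] -> [-20, -38, -31, -47] -> -136
  [-11, 14, 16, 34, 22, -5, 50, -20, 23] -> [-11, -5, -20] -> -36
  [6, 32, 43, 23] -> [] -> 0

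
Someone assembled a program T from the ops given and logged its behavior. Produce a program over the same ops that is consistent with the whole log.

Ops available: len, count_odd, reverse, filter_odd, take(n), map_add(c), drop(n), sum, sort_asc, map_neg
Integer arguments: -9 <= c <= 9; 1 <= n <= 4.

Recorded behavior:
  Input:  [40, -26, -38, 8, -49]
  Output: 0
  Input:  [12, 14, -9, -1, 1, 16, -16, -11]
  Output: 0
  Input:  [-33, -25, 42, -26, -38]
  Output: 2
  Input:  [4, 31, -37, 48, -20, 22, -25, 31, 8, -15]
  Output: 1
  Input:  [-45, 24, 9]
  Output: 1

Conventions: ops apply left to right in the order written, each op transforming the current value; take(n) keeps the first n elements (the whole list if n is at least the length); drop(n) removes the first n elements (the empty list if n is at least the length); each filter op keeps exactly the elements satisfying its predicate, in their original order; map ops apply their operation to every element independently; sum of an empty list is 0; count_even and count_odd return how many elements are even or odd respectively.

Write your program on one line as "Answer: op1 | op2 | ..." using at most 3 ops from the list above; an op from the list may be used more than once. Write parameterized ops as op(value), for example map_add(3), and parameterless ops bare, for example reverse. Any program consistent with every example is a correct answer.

take(2) | reverse | count_odd

Check, running the answer program on each example:
  [40, -26, -38, 8, -49] -> [40, -26] -> [-26, 40] -> 0
  [12, 14, -9, -1, 1, 16, -16, -11] -> [12, 14] -> [14, 12] -> 0
  [-33, -25, 42, -26, -38] -> [-33, -25] -> [-25, -33] -> 2
  [4, 31, -37, 48, -20, 22, -25, 31, 8, -15] -> [4, 31] -> [31, 4] -> 1
  [-45, 24, 9] -> [-45, 24] -> [24, -45] -> 1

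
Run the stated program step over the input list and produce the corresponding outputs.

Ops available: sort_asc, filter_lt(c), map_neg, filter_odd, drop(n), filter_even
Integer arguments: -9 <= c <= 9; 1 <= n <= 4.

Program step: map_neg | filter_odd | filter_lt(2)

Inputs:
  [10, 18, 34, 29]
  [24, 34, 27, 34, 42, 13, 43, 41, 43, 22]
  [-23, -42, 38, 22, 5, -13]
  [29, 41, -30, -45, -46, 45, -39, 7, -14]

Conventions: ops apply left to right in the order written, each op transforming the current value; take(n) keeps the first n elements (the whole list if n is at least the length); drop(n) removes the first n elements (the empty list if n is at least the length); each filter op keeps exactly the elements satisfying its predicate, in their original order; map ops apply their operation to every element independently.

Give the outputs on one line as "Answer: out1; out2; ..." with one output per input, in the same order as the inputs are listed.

Execution, op by op:
  [10, 18, 34, 29] -> [-10, -18, -34, -29] -> [-29] -> [-29]
  [24, 34, 27, 34, 42, 13, 43, 41, 43, 22] -> [-24, -34, -27, -34, -42, -13, -43, -41, -43, -22] -> [-27, -13, -43, -41, -43] -> [-27, -13, -43, -41, -43]
  [-23, -42, 38, 22, 5, -13] -> [23, 42, -38, -22, -5, 13] -> [23, -5, 13] -> [-5]
  [29, 41, -30, -45, -46, 45, -39, 7, -14] -> [-29, -41, 30, 45, 46, -45, 39, -7, 14] -> [-29, -41, 45, -45, 39, -7] -> [-29, -41, -45, -7]

[-29]; [-27, -13, -43, -41, -43]; [-5]; [-29, -41, -45, -7]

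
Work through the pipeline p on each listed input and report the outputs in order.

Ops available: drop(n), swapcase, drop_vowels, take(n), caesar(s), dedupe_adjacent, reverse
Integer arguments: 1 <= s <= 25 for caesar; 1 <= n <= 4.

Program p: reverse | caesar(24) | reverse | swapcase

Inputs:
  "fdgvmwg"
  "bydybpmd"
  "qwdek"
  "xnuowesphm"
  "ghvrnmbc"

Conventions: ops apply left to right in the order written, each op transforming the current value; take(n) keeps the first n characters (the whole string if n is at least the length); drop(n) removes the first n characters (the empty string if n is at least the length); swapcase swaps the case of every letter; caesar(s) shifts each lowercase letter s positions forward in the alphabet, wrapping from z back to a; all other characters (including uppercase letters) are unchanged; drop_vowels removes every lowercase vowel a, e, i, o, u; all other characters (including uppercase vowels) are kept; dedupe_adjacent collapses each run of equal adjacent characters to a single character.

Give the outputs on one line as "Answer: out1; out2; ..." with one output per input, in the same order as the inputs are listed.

"DBETKUE"; "ZWBWZNKB"; "OUBCI"; "VLSMUCQNFK"; "EFTPLKZA"

Execution, op by op:
  "fdgvmwg" -> "gwmvgdf" -> "euktebd" -> "dbetkue" -> "DBETKUE"
  "bydybpmd" -> "dmpbydyb" -> "bknzwbwz" -> "zwbwznkb" -> "ZWBWZNKB"
  "qwdek" -> "kedwq" -> "icbuo" -> "oubci" -> "OUBCI"
  "xnuowesphm" -> "mhpsewounx" -> "kfnqcumslv" -> "vlsmucqnfk" -> "VLSMUCQNFK"
  "ghvrnmbc" -> "cbmnrvhg" -> "azklptfe" -> "eftplkza" -> "EFTPLKZA"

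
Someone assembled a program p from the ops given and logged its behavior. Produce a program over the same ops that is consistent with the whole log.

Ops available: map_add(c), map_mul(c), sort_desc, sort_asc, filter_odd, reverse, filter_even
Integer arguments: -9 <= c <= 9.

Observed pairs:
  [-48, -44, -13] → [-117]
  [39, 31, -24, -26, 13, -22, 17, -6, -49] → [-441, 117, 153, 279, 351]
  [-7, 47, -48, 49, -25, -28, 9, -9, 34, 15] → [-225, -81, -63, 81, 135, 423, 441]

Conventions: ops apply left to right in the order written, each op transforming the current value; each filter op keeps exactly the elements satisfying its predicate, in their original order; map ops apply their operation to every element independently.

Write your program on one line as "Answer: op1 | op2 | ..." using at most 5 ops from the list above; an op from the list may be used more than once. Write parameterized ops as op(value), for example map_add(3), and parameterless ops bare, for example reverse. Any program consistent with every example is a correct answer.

sort_desc | map_mul(9) | filter_odd | reverse

Check, running the answer program on each example:
  [-48, -44, -13] -> [-13, -44, -48] -> [-117, -396, -432] -> [-117] -> [-117]
  [39, 31, -24, -26, 13, -22, 17, -6, -49] -> [39, 31, 17, 13, -6, -22, -24, -26, -49] -> [351, 279, 153, 117, -54, -198, -216, -234, -441] -> [351, 279, 153, 117, -441] -> [-441, 117, 153, 279, 351]
  [-7, 47, -48, 49, -25, -28, 9, -9, 34, 15] -> [49, 47, 34, 15, 9, -7, -9, -25, -28, -48] -> [441, 423, 306, 135, 81, -63, -81, -225, -252, -432] -> [441, 423, 135, 81, -63, -81, -225] -> [-225, -81, -63, 81, 135, 423, 441]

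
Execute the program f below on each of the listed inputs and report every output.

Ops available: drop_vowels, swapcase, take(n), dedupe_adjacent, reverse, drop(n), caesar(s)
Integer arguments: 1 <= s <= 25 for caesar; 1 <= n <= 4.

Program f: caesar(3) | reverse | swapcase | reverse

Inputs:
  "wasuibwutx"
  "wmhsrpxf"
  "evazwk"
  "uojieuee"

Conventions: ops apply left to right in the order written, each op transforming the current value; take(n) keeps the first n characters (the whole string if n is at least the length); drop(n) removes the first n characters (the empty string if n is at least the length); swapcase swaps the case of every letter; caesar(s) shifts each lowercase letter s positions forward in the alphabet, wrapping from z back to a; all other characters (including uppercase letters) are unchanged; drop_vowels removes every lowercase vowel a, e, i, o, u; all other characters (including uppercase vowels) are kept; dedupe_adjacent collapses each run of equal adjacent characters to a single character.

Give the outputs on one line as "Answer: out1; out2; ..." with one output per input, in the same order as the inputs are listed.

"ZDVXLEZXWA"; "ZPKVUSAI"; "HYDCZN"; "XRMLHXHH"

Execution, op by op:
  "wasuibwutx" -> "zdvxlezxwa" -> "awxzelxvdz" -> "AWXZELXVDZ" -> "ZDVXLEZXWA"
  "wmhsrpxf" -> "zpkvusai" -> "iasuvkpz" -> "IASUVKPZ" -> "ZPKVUSAI"
  "evazwk" -> "hydczn" -> "nzcdyh" -> "NZCDYH" -> "HYDCZN"
  "uojieuee" -> "xrmlhxhh" -> "hhxhlmrx" -> "HHXHLMRX" -> "XRMLHXHH"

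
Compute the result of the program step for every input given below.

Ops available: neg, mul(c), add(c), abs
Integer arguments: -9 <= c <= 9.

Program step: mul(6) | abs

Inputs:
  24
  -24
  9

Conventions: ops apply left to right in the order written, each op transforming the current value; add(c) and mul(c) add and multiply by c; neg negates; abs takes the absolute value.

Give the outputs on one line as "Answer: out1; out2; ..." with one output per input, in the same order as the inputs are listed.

Execution, op by op:
  24 -> 144 -> 144
  -24 -> -144 -> 144
  9 -> 54 -> 54

144; 144; 54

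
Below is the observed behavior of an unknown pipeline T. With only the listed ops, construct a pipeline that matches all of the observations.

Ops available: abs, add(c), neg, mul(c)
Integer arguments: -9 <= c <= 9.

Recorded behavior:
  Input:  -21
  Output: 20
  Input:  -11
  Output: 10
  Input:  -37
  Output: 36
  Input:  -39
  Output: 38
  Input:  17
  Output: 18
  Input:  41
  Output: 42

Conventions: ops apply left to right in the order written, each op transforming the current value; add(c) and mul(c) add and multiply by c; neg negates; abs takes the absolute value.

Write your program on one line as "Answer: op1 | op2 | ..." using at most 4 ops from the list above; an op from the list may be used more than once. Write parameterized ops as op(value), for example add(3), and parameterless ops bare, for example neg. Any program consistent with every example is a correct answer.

neg | add(-1) | abs

Check, running the answer program on each example:
  -21 -> 21 -> 20 -> 20
  -11 -> 11 -> 10 -> 10
  -37 -> 37 -> 36 -> 36
  -39 -> 39 -> 38 -> 38
  17 -> -17 -> -18 -> 18
  41 -> -41 -> -42 -> 42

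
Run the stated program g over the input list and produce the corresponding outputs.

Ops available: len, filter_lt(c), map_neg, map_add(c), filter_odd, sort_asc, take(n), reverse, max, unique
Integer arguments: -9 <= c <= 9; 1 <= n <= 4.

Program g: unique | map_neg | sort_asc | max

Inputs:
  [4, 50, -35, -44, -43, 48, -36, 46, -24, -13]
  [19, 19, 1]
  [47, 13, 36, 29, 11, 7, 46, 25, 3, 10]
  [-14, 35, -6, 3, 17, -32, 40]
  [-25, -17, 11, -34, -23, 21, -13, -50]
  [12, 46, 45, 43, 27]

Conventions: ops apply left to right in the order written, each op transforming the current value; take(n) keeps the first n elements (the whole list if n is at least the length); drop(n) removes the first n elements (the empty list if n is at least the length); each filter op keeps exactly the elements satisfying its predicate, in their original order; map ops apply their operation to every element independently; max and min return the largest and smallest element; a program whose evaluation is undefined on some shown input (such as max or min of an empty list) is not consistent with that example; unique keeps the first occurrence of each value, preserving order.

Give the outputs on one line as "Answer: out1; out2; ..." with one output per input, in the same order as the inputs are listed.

44; -1; -3; 32; 50; -12

Execution, op by op:
  [4, 50, -35, -44, -43, 48, -36, 46, -24, -13] -> [4, 50, -35, -44, -43, 48, -36, 46, -24, -13] -> [-4, -50, 35, 44, 43, -48, 36, -46, 24, 13] -> [-50, -48, -46, -4, 13, 24, 35, 36, 43, 44] -> 44
  [19, 19, 1] -> [19, 1] -> [-19, -1] -> [-19, -1] -> -1
  [47, 13, 36, 29, 11, 7, 46, 25, 3, 10] -> [47, 13, 36, 29, 11, 7, 46, 25, 3, 10] -> [-47, -13, -36, -29, -11, -7, -46, -25, -3, -10] -> [-47, -46, -36, -29, -25, -13, -11, -10, -7, -3] -> -3
  [-14, 35, -6, 3, 17, -32, 40] -> [-14, 35, -6, 3, 17, -32, 40] -> [14, -35, 6, -3, -17, 32, -40] -> [-40, -35, -17, -3, 6, 14, 32] -> 32
  [-25, -17, 11, -34, -23, 21, -13, -50] -> [-25, -17, 11, -34, -23, 21, -13, -50] -> [25, 17, -11, 34, 23, -21, 13, 50] -> [-21, -11, 13, 17, 23, 25, 34, 50] -> 50
  [12, 46, 45, 43, 27] -> [12, 46, 45, 43, 27] -> [-12, -46, -45, -43, -27] -> [-46, -45, -43, -27, -12] -> -12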